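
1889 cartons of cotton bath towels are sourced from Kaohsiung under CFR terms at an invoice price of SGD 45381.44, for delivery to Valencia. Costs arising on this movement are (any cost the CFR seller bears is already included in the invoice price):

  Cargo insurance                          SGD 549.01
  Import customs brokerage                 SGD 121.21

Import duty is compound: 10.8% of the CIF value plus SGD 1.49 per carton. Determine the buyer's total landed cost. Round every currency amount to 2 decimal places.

Total landed cost: SGD 53826.76

CFR: the seller pays costs through ocean freight to the destination port, but not insurance.
CIF value = CFR price + insurance = 45381.44 + 549.01 = 45930.45
Ad valorem component: 45930.45 × 10.8% = 4960.49
Specific component: 1889 × 1.49 = 2814.61
Import duty = 4960.49 + 2814.61 = 7775.10
Buyer bears: insurance 549.01 + brokerage 121.21 + duty 7775.10 = 8445.32
Landed cost = invoice 45381.44 + 8445.32 = 53826.76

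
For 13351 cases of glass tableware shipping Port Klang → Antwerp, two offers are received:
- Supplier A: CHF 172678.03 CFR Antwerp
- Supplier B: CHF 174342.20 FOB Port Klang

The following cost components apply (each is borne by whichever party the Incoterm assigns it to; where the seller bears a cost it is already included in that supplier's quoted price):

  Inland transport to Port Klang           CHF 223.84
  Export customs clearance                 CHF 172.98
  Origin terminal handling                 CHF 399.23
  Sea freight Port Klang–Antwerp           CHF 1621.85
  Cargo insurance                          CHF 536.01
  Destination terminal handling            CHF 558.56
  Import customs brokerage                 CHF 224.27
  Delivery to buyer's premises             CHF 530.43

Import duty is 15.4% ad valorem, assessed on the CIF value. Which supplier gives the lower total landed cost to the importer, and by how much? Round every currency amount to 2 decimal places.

Supplier A is cheaper by CHF 3792.07

Supplier A (CFR):
CIF value = CFR price + insurance = 172678.03 + 536.01 = 173214.04
Import duty = 173214.04 × 15.4% = 26674.96
Buyer bears (A): 536.01 + 558.56 + 224.27 + 530.43 = 1849.27
Landed cost (A) = invoice 172678.03 + 1849.27 + duty 26674.96 = 201202.26
Supplier B (FOB):
CIF value = FOB price + freight + insurance = 174342.20 + 1621.85 + 536.01 = 176500.06
Import duty = 176500.06 × 15.4% = 27181.01
Buyer bears (B): 1621.85 + 536.01 + 558.56 + 224.27 + 530.43 = 3471.12
Landed cost (B) = invoice 174342.20 + 3471.12 + duty 27181.01 = 204994.33
Difference = |201202.26 − 204994.33| = 3792.07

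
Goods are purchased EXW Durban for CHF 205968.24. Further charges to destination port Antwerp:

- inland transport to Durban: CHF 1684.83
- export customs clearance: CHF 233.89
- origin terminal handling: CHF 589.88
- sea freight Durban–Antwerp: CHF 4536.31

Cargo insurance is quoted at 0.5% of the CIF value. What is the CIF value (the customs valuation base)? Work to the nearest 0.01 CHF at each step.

CIF value: CHF 214083.57

Let C be the CIF value. C = EXW price + pre-shipment costs + freight + 0.5% × C
C − 0.5% × C = 205968.24 + 1684.83 + 233.89 + 589.88 + 4536.31
0.995 × C = 213013.15
C = 213013.15 / 0.995 = 214083.57
Insurance premium = 0.5% × 214083.57 = 1070.42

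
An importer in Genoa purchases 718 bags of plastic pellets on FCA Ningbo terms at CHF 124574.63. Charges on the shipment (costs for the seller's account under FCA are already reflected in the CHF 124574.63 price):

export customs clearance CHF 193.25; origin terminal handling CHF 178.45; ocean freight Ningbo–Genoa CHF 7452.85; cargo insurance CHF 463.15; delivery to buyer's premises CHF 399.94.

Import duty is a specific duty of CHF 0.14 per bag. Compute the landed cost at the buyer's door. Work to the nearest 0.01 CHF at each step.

Total landed cost: CHF 133169.54

FCA: the seller delivers export-cleared goods to the carrier; the buyer bears costs from that point.
Already in the invoice (seller's account under FCA): export clearance — exclude.
CIF value = FCA price + origin terminal + freight + insurance = 124574.63 + 178.45 + 7452.85 + 463.15 = 132669.08
Import duty = 718 × 0.14 = 100.52
Buyer bears: origin terminal 178.45 + freight 7452.85 + insurance 463.15 + delivery 399.94 + duty 100.52 = 8594.91
Landed cost = invoice 124574.63 + 8594.91 = 133169.54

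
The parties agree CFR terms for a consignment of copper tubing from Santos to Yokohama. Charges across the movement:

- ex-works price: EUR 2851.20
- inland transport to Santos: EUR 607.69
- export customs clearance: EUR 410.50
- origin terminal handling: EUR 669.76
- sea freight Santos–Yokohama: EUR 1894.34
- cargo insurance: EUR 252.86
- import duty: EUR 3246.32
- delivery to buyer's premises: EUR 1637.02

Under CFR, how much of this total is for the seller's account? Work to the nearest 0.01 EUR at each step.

Seller's account: EUR 6433.49

CFR: the seller pays costs through ocean freight to the destination port, but not insurance.
Seller's account: goods 2851.20 + inland to port 607.69 + export clearance 410.50 + origin terminal 669.76 + freight 1894.34 = 6433.49
Buyer's account: insurance 252.86 + duty 3246.32 + delivery 1637.02 = 5136.20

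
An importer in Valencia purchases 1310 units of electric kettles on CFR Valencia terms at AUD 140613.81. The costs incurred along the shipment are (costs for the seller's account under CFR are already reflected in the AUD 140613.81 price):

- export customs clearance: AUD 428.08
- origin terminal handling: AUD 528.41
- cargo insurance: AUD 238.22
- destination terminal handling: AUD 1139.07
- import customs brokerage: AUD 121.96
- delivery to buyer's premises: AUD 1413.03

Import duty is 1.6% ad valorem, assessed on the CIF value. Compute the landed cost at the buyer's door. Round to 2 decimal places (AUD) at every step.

CFR: the seller pays costs through ocean freight to the destination port, but not insurance.
Already in the invoice (seller's account under CFR): export clearance, origin terminal — exclude.
CIF value = CFR price + insurance = 140613.81 + 238.22 = 140852.03
Import duty = 140852.03 × 1.6% = 2253.63
Buyer bears: insurance 238.22 + destination terminal 1139.07 + brokerage 121.96 + delivery 1413.03 + duty 2253.63 = 5165.91
Landed cost = invoice 140613.81 + 5165.91 = 145779.72

Total landed cost: AUD 145779.72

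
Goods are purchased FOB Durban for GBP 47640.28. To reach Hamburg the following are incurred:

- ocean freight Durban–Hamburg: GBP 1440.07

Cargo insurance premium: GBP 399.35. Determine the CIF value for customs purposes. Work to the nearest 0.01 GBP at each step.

CIF = FOB price + freight + insurance
CIF = 47640.28 + 1440.07 + 399.35 = 49479.70

CIF value: GBP 49479.70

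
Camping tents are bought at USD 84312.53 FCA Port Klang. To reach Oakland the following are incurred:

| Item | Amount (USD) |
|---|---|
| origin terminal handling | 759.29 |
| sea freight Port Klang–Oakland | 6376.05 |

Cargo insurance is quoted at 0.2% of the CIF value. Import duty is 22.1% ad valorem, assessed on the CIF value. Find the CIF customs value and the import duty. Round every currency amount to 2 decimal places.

CIF value: USD 91631.13; import duty: USD 20250.48

Let C be the CIF value. C = FCA price + pre-shipment costs + freight + 0.2% × C
C − 0.2% × C = 84312.53 + 759.29 + 6376.05
0.998 × C = 91447.87
C = 91447.87 / 0.998 = 91631.13
Insurance premium = 0.2% × 91631.13 = 183.26
Import duty = 91631.13 × 22.1% = 20250.48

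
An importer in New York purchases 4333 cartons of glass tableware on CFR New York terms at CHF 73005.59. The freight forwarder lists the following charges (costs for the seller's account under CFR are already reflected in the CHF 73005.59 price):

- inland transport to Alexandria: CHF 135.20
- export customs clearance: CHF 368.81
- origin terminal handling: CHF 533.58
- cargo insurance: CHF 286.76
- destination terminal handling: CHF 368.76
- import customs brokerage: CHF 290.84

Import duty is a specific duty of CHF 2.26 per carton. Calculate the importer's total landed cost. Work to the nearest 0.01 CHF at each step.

CFR: the seller pays costs through ocean freight to the destination port, but not insurance.
Already in the invoice (seller's account under CFR): inland to port, export clearance, origin terminal — exclude.
CIF value = CFR price + insurance = 73005.59 + 286.76 = 73292.35
Import duty = 4333 × 2.26 = 9792.58
Buyer bears: insurance 286.76 + destination terminal 368.76 + brokerage 290.84 + duty 9792.58 = 10738.94
Landed cost = invoice 73005.59 + 10738.94 = 83744.53

Total landed cost: CHF 83744.53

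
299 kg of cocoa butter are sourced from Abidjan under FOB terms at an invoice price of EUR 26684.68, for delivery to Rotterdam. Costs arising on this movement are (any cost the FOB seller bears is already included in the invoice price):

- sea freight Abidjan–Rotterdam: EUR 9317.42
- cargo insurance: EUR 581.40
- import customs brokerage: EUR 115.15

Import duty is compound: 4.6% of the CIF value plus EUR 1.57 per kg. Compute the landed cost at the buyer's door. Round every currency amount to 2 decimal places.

Total landed cost: EUR 38850.92

FOB: the seller bears costs until goods are on board at the origin port; the buyer bears freight, insurance and all costs thereafter.
CIF value = FOB price + freight + insurance = 26684.68 + 9317.42 + 581.40 = 36583.50
Ad valorem component: 36583.50 × 4.6% = 1682.84
Specific component: 299 × 1.57 = 469.43
Import duty = 1682.84 + 469.43 = 2152.27
Buyer bears: freight 9317.42 + insurance 581.40 + brokerage 115.15 + duty 2152.27 = 12166.24
Landed cost = invoice 26684.68 + 12166.24 = 38850.92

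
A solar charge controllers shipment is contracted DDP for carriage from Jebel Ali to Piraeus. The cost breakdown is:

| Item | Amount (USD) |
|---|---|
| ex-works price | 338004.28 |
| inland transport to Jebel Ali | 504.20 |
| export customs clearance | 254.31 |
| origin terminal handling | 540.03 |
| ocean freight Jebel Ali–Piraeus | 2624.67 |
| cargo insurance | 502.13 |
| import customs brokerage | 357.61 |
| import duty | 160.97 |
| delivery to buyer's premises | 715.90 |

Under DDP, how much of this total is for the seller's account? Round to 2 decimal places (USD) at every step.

Seller's account: USD 343664.10

DDP: the seller bears all costs including import duty.
Seller's account: goods 338004.28 + inland to port 504.20 + export clearance 254.31 + origin terminal 540.03 + freight 2624.67 + insurance 502.13 + brokerage 357.61 + duty 160.97 + delivery 715.90 = 343664.10
Buyer's account: 0.00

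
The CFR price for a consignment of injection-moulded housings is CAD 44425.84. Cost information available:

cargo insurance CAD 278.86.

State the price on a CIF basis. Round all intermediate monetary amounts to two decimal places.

From CFR to CIF, the seller additionally bears: insurance.
CIF price = 44425.84 + 278.86 = 44704.70

CIF price: CAD 44704.70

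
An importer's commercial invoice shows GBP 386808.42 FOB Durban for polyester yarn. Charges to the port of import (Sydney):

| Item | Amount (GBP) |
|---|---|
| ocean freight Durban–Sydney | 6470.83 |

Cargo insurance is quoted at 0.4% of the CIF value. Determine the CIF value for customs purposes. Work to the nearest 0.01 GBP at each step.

CIF value: GBP 394858.68

Let C be the CIF value. C = FOB price + freight + 0.4% × C
C − 0.4% × C = 386808.42 + 6470.83
0.996 × C = 393279.25
C = 393279.25 / 0.996 = 394858.68
Insurance premium = 0.4% × 394858.68 = 1579.43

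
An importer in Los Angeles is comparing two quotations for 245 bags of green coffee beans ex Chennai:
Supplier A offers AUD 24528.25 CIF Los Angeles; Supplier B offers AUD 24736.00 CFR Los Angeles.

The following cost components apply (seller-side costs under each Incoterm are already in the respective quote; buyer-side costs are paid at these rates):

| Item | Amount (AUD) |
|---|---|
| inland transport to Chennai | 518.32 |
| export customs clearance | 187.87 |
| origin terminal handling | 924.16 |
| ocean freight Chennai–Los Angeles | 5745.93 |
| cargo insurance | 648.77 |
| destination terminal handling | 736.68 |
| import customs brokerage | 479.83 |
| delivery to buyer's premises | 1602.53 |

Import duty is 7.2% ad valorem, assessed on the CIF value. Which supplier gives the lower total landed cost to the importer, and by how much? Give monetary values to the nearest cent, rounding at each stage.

Supplier A (CIF):
The CIF price already equals the CIF value: 24528.25
Import duty = 24528.25 × 7.2% = 1766.03
Buyer bears (A): 736.68 + 479.83 + 1602.53 = 2819.04
Landed cost (A) = invoice 24528.25 + 2819.04 + duty 1766.03 = 29113.32
Supplier B (CFR):
CIF value = CFR price + insurance = 24736.00 + 648.77 = 25384.77
Import duty = 25384.77 × 7.2% = 1827.70
Buyer bears (B): 648.77 + 736.68 + 479.83 + 1602.53 = 3467.81
Landed cost (B) = invoice 24736.00 + 3467.81 + duty 1827.70 = 30031.51
Difference = |29113.32 − 30031.51| = 918.19

Supplier A is cheaper by AUD 918.19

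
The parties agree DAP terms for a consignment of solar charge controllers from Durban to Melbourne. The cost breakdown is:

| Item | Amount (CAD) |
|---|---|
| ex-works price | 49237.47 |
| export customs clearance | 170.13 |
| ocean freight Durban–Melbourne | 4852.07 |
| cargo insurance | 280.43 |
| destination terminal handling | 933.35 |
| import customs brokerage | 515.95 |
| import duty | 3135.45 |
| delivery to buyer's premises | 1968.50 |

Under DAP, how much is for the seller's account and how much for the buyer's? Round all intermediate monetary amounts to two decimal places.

Seller: CAD 57441.95; buyer: CAD 3651.40

DAP: the seller bears all costs to the named destination except import duty and clearance.
Seller's account: goods 49237.47 + export clearance 170.13 + freight 4852.07 + insurance 280.43 + destination terminal 933.35 + delivery 1968.50 = 57441.95
Buyer's account: brokerage 515.95 + duty 3135.45 = 3651.40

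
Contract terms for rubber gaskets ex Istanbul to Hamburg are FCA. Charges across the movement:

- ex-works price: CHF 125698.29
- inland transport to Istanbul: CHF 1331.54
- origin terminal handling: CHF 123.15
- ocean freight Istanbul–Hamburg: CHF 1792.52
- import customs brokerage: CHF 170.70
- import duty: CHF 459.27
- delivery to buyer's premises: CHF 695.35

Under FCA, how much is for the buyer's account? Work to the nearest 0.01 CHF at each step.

Buyer's account: CHF 3240.99

FCA: the seller delivers export-cleared goods to the carrier; the buyer bears costs from that point.
Seller's account: goods 125698.29 + inland to port 1331.54 = 127029.83
Buyer's account: origin terminal 123.15 + freight 1792.52 + brokerage 170.70 + duty 459.27 + delivery 695.35 = 3240.99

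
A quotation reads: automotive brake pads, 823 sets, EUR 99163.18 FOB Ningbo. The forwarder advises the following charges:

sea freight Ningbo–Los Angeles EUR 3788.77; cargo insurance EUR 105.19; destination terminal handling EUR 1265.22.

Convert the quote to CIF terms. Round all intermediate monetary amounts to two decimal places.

Not relevant to the conversion: destination terminal — on the buyer under both terms; not part of either seller's price.
From FOB to CIF, the seller additionally bears: freight, insurance.
CIF price = 99163.18 + 3788.77 + 105.19 = 103057.14

CIF price: EUR 103057.14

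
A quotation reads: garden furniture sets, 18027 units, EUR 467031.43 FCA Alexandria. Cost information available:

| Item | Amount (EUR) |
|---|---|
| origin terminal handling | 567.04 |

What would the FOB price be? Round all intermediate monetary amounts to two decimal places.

FOB price: EUR 467598.47

From FCA to FOB, the seller additionally bears: origin terminal.
FOB price = 467031.43 + 567.04 = 467598.47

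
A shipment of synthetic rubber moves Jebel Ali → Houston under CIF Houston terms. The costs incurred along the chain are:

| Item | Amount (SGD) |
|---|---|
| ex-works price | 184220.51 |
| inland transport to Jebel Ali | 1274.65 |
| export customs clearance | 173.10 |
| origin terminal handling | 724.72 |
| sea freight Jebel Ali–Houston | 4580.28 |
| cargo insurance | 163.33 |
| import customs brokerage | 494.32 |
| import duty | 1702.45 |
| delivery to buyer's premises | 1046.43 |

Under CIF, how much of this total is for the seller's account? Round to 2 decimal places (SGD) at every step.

Seller's account: SGD 191136.59

CIF: the seller pays costs through ocean freight and marine insurance to the destination port.
Seller's account: goods 184220.51 + inland to port 1274.65 + export clearance 173.10 + origin terminal 724.72 + freight 4580.28 + insurance 163.33 = 191136.59
Buyer's account: brokerage 494.32 + duty 1702.45 + delivery 1046.43 = 3243.20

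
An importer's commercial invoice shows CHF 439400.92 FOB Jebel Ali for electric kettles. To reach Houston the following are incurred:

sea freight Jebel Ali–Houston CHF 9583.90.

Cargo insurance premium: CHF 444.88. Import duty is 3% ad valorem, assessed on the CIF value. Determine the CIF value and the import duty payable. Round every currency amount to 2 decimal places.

CIF = FOB price + freight + insurance
CIF = 439400.92 + 9583.90 + 444.88 = 449429.70
Import duty = 449429.70 × 3% = 13482.89

CIF value: CHF 449429.70; import duty: CHF 13482.89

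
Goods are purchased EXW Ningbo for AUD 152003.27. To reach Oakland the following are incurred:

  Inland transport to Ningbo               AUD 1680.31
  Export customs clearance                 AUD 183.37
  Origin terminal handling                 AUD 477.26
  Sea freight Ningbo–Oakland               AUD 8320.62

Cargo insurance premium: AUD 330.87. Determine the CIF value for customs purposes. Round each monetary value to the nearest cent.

CIF = EXW price + pre-shipment costs + freight + insurance
CIF = 152003.27 + 1680.31 + 183.37 + 477.26 + 8320.62 + 330.87 = 162995.70

CIF value: AUD 162995.70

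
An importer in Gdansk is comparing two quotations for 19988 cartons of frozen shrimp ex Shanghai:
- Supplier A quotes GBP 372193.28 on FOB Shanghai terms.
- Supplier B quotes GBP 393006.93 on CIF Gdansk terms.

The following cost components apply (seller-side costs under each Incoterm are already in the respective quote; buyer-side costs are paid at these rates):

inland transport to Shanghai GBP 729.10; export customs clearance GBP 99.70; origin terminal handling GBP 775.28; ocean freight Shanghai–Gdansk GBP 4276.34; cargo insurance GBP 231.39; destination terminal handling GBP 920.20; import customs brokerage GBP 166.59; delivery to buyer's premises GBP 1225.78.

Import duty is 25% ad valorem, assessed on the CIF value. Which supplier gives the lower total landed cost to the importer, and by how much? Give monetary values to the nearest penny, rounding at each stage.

Supplier A (FOB):
CIF value = FOB price + freight + insurance = 372193.28 + 4276.34 + 231.39 = 376701.01
Import duty = 376701.01 × 25% = 94175.25
Buyer bears (A): 4276.34 + 231.39 + 920.20 + 166.59 + 1225.78 = 6820.30
Landed cost (A) = invoice 372193.28 + 6820.30 + duty 94175.25 = 473188.83
Supplier B (CIF):
The CIF price already equals the CIF value: 393006.93
Import duty = 393006.93 × 25% = 98251.73
Buyer bears (B): 920.20 + 166.59 + 1225.78 = 2312.57
Landed cost (B) = invoice 393006.93 + 2312.57 + duty 98251.73 = 493571.23
Difference = |473188.83 − 493571.23| = 20382.40

Supplier A is cheaper by GBP 20382.40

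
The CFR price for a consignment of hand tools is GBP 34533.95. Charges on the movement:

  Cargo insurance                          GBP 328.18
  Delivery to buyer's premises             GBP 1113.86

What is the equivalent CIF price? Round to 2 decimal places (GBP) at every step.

CIF price: GBP 34862.13

Not relevant to the conversion: delivery — on the buyer under both terms; not part of either seller's price.
From CFR to CIF, the seller additionally bears: insurance.
CIF price = 34533.95 + 328.18 = 34862.13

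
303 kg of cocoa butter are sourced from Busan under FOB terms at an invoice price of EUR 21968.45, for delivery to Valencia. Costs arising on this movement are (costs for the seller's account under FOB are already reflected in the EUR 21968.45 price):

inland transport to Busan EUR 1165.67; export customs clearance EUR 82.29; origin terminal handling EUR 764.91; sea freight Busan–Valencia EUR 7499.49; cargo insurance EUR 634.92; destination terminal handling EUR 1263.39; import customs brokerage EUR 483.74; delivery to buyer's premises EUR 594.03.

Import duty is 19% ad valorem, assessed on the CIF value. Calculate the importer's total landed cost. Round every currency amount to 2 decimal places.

Total landed cost: EUR 38163.56

FOB: the seller bears costs until goods are on board at the origin port; the buyer bears freight, insurance and all costs thereafter.
Already in the invoice (seller's account under FOB): inland to port, export clearance, origin terminal — exclude.
CIF value = FOB price + freight + insurance = 21968.45 + 7499.49 + 634.92 = 30102.86
Import duty = 30102.86 × 19% = 5719.54
Buyer bears: freight 7499.49 + insurance 634.92 + destination terminal 1263.39 + brokerage 483.74 + delivery 594.03 + duty 5719.54 = 16195.11
Landed cost = invoice 21968.45 + 16195.11 = 38163.56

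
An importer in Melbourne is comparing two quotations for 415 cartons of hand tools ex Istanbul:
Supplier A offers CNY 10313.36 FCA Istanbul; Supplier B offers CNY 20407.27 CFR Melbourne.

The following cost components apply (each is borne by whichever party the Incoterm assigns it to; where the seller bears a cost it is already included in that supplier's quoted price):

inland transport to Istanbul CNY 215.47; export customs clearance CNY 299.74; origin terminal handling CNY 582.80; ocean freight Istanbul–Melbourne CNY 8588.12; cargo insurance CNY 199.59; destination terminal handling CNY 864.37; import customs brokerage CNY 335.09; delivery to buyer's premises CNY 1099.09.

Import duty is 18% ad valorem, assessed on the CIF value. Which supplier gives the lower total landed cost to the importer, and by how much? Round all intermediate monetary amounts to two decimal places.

Supplier A (FCA):
CIF value = FCA price + origin terminal + freight + insurance = 10313.36 + 582.80 + 8588.12 + 199.59 = 19683.87
Import duty = 19683.87 × 18% = 3543.10
Buyer bears (A): 582.80 + 8588.12 + 199.59 + 864.37 + 335.09 + 1099.09 = 11669.06
Landed cost (A) = invoice 10313.36 + 11669.06 + duty 3543.10 = 25525.52
Supplier B (CFR):
CIF value = CFR price + insurance = 20407.27 + 199.59 = 20606.86
Import duty = 20606.86 × 18% = 3709.23
Buyer bears (B): 199.59 + 864.37 + 335.09 + 1099.09 = 2498.14
Landed cost (B) = invoice 20407.27 + 2498.14 + duty 3709.23 = 26614.64
Difference = |25525.52 − 26614.64| = 1089.12

Supplier A is cheaper by CNY 1089.12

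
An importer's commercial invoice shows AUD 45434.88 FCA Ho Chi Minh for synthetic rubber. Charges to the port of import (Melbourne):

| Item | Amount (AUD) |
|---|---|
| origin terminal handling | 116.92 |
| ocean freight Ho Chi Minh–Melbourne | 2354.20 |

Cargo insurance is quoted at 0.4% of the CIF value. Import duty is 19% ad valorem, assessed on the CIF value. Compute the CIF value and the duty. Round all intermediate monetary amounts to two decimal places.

CIF value: AUD 48098.39; import duty: AUD 9138.69

Let C be the CIF value. C = FCA price + pre-shipment costs + freight + 0.4% × C
C − 0.4% × C = 45434.88 + 116.92 + 2354.20
0.996 × C = 47906.00
C = 47906.00 / 0.996 = 48098.39
Insurance premium = 0.4% × 48098.39 = 192.39
Import duty = 48098.39 × 19% = 9138.69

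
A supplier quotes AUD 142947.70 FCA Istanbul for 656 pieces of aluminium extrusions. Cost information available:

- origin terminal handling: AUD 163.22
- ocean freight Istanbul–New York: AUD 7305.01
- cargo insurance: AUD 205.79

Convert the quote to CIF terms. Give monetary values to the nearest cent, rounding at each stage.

CIF price: AUD 150621.72

From FCA to CIF, the seller additionally bears: origin terminal, freight, insurance.
CIF price = 142947.70 + 163.22 + 7305.01 + 205.79 = 150621.72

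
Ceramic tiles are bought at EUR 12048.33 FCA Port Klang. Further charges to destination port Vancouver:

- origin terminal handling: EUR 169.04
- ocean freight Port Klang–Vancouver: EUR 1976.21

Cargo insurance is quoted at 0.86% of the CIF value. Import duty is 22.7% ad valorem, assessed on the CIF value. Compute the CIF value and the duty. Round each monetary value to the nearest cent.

Let C be the CIF value. C = FCA price + pre-shipment costs + freight + 0.86% × C
C − 0.86% × C = 12048.33 + 169.04 + 1976.21
0.9914 × C = 14193.58
C = 14193.58 / 0.9914 = 14316.70
Insurance premium = 0.86% × 14316.70 = 123.12
Import duty = 14316.70 × 22.7% = 3249.89

CIF value: EUR 14316.70; import duty: EUR 3249.89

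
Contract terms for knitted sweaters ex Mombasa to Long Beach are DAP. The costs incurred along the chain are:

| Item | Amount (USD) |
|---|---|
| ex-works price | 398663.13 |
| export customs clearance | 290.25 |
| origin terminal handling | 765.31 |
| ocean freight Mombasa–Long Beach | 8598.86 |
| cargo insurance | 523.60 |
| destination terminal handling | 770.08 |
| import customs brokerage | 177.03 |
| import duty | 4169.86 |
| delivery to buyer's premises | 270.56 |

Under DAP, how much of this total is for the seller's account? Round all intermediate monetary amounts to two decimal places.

DAP: the seller bears all costs to the named destination except import duty and clearance.
Seller's account: goods 398663.13 + export clearance 290.25 + origin terminal 765.31 + freight 8598.86 + insurance 523.60 + destination terminal 770.08 + delivery 270.56 = 409881.79
Buyer's account: brokerage 177.03 + duty 4169.86 = 4346.89

Seller's account: USD 409881.79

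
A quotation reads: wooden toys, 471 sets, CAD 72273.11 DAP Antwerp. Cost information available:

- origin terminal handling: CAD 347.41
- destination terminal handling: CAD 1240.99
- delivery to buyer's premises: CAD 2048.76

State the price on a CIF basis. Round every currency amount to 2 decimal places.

Not relevant to the conversion: origin terminal — on the seller under both DAP and CIF; already in the DAP price and stays in the CIF price.
From DAP to CIF, the seller no longer bears: destination terminal, delivery.
CIF price = 72273.11 − 1240.99 − 2048.76 = 68983.36

CIF price: CAD 68983.36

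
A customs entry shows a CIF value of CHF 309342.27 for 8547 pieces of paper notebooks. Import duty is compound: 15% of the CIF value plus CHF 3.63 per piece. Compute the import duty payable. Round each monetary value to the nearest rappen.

Import duty: CHF 77426.95

Ad valorem component: 309342.27 × 15% = 46401.34
Specific component: 8547 × 3.63 = 31025.61
Import duty = 46401.34 + 31025.61 = 77426.95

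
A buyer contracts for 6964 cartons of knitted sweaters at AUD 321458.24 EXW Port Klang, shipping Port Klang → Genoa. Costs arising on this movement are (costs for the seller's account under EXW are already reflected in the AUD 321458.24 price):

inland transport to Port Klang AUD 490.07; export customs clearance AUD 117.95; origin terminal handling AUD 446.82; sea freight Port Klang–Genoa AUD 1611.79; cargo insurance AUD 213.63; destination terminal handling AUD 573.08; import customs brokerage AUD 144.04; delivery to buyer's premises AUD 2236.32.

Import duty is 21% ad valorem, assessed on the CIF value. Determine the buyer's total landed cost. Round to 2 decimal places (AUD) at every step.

EXW: the seller makes goods available at their premises; the buyer bears all onward costs.
CIF value = EXW price + inland to port + export clearance + origin terminal + freight + insurance = 321458.24 + 490.07 + 117.95 + 446.82 + 1611.79 + 213.63 = 324338.50
Import duty = 324338.50 × 21% = 68111.09
Buyer bears: inland to port 490.07 + export clearance 117.95 + origin terminal 446.82 + freight 1611.79 + insurance 213.63 + destination terminal 573.08 + brokerage 144.04 + delivery 2236.32 + duty 68111.09 = 73944.79
Landed cost = invoice 321458.24 + 73944.79 = 395403.03

Total landed cost: AUD 395403.03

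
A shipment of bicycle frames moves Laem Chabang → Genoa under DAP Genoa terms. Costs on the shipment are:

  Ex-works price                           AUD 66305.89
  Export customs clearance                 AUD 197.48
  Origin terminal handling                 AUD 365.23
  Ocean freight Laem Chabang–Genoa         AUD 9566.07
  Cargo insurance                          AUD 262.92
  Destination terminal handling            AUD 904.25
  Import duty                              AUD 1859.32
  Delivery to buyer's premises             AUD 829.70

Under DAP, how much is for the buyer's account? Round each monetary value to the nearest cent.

Buyer's account: AUD 1859.32

DAP: the seller bears all costs to the named destination except import duty and clearance.
Seller's account: goods 66305.89 + export clearance 197.48 + origin terminal 365.23 + freight 9566.07 + insurance 262.92 + destination terminal 904.25 + delivery 829.70 = 78431.54
Buyer's account: duty 1859.32 = 1859.32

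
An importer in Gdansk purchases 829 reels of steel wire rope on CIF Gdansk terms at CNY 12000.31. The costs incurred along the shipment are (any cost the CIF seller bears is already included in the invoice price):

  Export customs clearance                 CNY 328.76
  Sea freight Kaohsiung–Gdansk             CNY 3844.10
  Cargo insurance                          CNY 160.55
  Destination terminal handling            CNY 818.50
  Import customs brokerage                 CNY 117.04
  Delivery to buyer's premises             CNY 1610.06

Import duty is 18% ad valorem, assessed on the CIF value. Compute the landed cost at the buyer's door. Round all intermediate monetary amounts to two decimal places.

Total landed cost: CNY 16705.97

CIF: the seller pays costs through ocean freight and marine insurance to the destination port.
Already in the invoice (seller's account under CIF): export clearance, freight, insurance — exclude.
The CIF price already equals the CIF value: 12000.31
Import duty = 12000.31 × 18% = 2160.06
Buyer bears: destination terminal 818.50 + brokerage 117.04 + delivery 1610.06 + duty 2160.06 = 4705.66
Landed cost = invoice 12000.31 + 4705.66 = 16705.97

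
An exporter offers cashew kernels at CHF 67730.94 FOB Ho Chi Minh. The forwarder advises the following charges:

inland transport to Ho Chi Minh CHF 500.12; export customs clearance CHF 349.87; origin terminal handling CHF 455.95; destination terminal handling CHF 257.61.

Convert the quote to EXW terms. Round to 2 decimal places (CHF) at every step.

Not relevant to the conversion: destination terminal — on the buyer under both terms; not part of either seller's price.
From FOB to EXW, the seller no longer bears: inland to port, export clearance, origin terminal.
EXW price = 67730.94 − 500.12 − 349.87 − 455.95 = 66425.00

EXW price: CHF 66425.00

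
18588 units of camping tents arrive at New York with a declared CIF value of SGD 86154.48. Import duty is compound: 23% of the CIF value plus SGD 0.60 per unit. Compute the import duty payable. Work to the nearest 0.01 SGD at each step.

Import duty: SGD 30968.33

Ad valorem component: 86154.48 × 23% = 19815.53
Specific component: 18588 × 0.60 = 11152.80
Import duty = 19815.53 + 11152.80 = 30968.33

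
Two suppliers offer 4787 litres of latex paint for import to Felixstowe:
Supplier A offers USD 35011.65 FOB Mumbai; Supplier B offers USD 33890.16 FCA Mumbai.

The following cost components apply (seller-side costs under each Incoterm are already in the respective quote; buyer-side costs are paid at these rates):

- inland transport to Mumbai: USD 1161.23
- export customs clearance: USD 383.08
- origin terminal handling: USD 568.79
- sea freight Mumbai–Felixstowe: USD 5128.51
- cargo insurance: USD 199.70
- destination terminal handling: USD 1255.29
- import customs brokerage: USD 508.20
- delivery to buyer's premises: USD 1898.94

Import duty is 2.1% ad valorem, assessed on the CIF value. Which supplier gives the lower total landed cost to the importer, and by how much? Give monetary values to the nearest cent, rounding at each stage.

Supplier A (FOB):
CIF value = FOB price + freight + insurance = 35011.65 + 5128.51 + 199.70 = 40339.86
Import duty = 40339.86 × 2.1% = 847.14
Buyer bears (A): 5128.51 + 199.70 + 1255.29 + 508.20 + 1898.94 = 8990.64
Landed cost (A) = invoice 35011.65 + 8990.64 + duty 847.14 = 44849.43
Supplier B (FCA):
CIF value = FCA price + origin terminal + freight + insurance = 33890.16 + 568.79 + 5128.51 + 199.70 = 39787.16
Import duty = 39787.16 × 2.1% = 835.53
Buyer bears (B): 568.79 + 5128.51 + 199.70 + 1255.29 + 508.20 + 1898.94 = 9559.43
Landed cost (B) = invoice 33890.16 + 9559.43 + duty 835.53 = 44285.12
Difference = |44849.43 − 44285.12| = 564.31

Supplier B is cheaper by USD 564.31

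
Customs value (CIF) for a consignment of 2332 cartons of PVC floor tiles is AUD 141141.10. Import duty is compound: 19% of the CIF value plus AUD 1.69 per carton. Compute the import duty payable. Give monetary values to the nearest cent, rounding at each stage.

Import duty: AUD 30757.89

Ad valorem component: 141141.10 × 19% = 26816.81
Specific component: 2332 × 1.69 = 3941.08
Import duty = 26816.81 + 3941.08 = 30757.89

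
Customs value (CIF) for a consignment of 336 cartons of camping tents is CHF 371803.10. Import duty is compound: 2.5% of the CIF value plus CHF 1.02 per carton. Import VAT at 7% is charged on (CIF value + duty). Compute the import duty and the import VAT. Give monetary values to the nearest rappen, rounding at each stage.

Import duty: CHF 9637.80; import VAT: CHF 26700.86

Ad valorem component: 371803.10 × 2.5% = 9295.08
Specific component: 336 × 1.02 = 342.72
Import duty = 9295.08 + 342.72 = 9637.80
VAT base = CIF + duty = 371803.10 + 9637.80 = 381440.90
Import VAT = 381440.90 × 7% = 26700.86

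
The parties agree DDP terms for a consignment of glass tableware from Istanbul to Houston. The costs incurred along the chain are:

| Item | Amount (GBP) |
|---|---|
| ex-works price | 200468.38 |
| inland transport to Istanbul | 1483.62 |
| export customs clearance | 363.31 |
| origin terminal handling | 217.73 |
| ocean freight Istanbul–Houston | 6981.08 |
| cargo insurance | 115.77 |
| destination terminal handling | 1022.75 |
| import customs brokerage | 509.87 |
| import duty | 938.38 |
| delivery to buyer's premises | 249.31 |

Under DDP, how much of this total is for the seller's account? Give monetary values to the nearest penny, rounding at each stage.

DDP: the seller bears all costs including import duty.
Seller's account: goods 200468.38 + inland to port 1483.62 + export clearance 363.31 + origin terminal 217.73 + freight 6981.08 + insurance 115.77 + destination terminal 1022.75 + brokerage 509.87 + duty 938.38 + delivery 249.31 = 212350.20
Buyer's account: 0.00

Seller's account: GBP 212350.20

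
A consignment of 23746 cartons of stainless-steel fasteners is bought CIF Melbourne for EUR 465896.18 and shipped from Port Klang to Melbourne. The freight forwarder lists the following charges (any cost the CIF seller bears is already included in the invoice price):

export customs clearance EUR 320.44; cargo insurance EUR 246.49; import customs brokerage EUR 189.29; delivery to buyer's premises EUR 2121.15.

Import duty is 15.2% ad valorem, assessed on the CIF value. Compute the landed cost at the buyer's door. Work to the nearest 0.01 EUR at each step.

CIF: the seller pays costs through ocean freight and marine insurance to the destination port.
Already in the invoice (seller's account under CIF): export clearance, insurance — exclude.
The CIF price already equals the CIF value: 465896.18
Import duty = 465896.18 × 15.2% = 70816.22
Buyer bears: brokerage 189.29 + delivery 2121.15 + duty 70816.22 = 73126.66
Landed cost = invoice 465896.18 + 73126.66 = 539022.84

Total landed cost: EUR 539022.84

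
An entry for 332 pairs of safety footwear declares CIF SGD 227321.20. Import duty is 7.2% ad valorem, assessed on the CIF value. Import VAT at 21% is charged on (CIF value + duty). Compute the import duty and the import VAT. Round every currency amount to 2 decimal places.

Import duty = 227321.20 × 7.2% = 16367.13
VAT base = CIF + duty = 227321.20 + 16367.13 = 243688.33
Import VAT = 243688.33 × 21% = 51174.55

Import duty: SGD 16367.13; import VAT: SGD 51174.55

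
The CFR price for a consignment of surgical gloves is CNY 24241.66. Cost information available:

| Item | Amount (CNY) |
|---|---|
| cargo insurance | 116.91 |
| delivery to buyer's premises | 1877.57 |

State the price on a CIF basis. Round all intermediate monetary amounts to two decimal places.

Not relevant to the conversion: delivery — on the buyer under both terms; not part of either seller's price.
From CFR to CIF, the seller additionally bears: insurance.
CIF price = 24241.66 + 116.91 = 24358.57

CIF price: CNY 24358.57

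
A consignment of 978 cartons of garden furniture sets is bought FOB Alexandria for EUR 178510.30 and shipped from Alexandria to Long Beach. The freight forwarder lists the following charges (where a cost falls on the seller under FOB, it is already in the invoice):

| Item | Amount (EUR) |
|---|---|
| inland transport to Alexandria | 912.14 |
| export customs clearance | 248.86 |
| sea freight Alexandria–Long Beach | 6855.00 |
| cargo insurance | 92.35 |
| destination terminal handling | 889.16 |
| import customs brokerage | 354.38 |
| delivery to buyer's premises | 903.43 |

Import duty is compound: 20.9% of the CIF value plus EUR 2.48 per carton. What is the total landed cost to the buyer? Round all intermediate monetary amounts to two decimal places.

FOB: the seller bears costs until goods are on board at the origin port; the buyer bears freight, insurance and all costs thereafter.
Already in the invoice (seller's account under FOB): inland to port, export clearance — exclude.
CIF value = FOB price + freight + insurance = 178510.30 + 6855.00 + 92.35 = 185457.65
Ad valorem component: 185457.65 × 20.9% = 38760.65
Specific component: 978 × 2.48 = 2425.44
Import duty = 38760.65 + 2425.44 = 41186.09
Buyer bears: freight 6855.00 + insurance 92.35 + destination terminal 889.16 + brokerage 354.38 + delivery 903.43 + duty 41186.09 = 50280.41
Landed cost = invoice 178510.30 + 50280.41 = 228790.71

Total landed cost: EUR 228790.71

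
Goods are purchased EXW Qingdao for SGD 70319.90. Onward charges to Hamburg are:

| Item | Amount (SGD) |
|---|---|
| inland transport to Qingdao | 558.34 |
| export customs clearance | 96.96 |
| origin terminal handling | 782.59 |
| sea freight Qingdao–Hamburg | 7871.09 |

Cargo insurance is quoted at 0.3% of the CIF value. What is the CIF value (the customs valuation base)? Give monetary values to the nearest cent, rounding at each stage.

Let C be the CIF value. C = EXW price + pre-shipment costs + freight + 0.3% × C
C − 0.3% × C = 70319.90 + 558.34 + 96.96 + 782.59 + 7871.09
0.997 × C = 79628.88
C = 79628.88 / 0.997 = 79868.49
Insurance premium = 0.3% × 79868.49 = 239.61

CIF value: SGD 79868.49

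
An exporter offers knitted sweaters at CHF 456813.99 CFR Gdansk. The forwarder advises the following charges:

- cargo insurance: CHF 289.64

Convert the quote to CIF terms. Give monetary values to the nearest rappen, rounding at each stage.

From CFR to CIF, the seller additionally bears: insurance.
CIF price = 456813.99 + 289.64 = 457103.63

CIF price: CHF 457103.63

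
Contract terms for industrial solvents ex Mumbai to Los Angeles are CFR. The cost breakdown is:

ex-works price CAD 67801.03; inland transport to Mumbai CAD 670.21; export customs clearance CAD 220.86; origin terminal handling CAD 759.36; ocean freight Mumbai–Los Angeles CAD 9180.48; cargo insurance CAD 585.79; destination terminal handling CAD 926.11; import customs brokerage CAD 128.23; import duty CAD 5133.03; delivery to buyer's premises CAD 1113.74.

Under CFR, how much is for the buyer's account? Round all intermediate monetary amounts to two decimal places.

CFR: the seller pays costs through ocean freight to the destination port, but not insurance.
Seller's account: goods 67801.03 + inland to port 670.21 + export clearance 220.86 + origin terminal 759.36 + freight 9180.48 = 78631.94
Buyer's account: insurance 585.79 + destination terminal 926.11 + brokerage 128.23 + duty 5133.03 + delivery 1113.74 = 7886.90

Buyer's account: CAD 7886.90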